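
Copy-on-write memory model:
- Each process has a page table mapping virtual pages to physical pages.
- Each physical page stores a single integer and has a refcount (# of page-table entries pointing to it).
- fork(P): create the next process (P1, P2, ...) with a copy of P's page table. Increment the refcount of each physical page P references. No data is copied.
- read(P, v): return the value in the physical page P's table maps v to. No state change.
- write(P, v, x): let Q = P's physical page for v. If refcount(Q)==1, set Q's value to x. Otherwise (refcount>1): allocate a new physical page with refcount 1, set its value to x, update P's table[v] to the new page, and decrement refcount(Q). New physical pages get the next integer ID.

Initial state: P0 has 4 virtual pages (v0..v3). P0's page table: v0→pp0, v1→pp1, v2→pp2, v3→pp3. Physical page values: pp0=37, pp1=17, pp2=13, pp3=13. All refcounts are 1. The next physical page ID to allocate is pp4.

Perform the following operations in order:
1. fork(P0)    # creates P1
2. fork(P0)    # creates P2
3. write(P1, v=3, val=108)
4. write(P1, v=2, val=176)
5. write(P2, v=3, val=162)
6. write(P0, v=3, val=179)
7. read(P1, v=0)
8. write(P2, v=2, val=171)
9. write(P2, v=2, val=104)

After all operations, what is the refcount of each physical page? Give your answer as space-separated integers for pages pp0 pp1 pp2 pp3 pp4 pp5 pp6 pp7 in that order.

Op 1: fork(P0) -> P1. 4 ppages; refcounts: pp0:2 pp1:2 pp2:2 pp3:2
Op 2: fork(P0) -> P2. 4 ppages; refcounts: pp0:3 pp1:3 pp2:3 pp3:3
Op 3: write(P1, v3, 108). refcount(pp3)=3>1 -> COPY to pp4. 5 ppages; refcounts: pp0:3 pp1:3 pp2:3 pp3:2 pp4:1
Op 4: write(P1, v2, 176). refcount(pp2)=3>1 -> COPY to pp5. 6 ppages; refcounts: pp0:3 pp1:3 pp2:2 pp3:2 pp4:1 pp5:1
Op 5: write(P2, v3, 162). refcount(pp3)=2>1 -> COPY to pp6. 7 ppages; refcounts: pp0:3 pp1:3 pp2:2 pp3:1 pp4:1 pp5:1 pp6:1
Op 6: write(P0, v3, 179). refcount(pp3)=1 -> write in place. 7 ppages; refcounts: pp0:3 pp1:3 pp2:2 pp3:1 pp4:1 pp5:1 pp6:1
Op 7: read(P1, v0) -> 37. No state change.
Op 8: write(P2, v2, 171). refcount(pp2)=2>1 -> COPY to pp7. 8 ppages; refcounts: pp0:3 pp1:3 pp2:1 pp3:1 pp4:1 pp5:1 pp6:1 pp7:1
Op 9: write(P2, v2, 104). refcount(pp7)=1 -> write in place. 8 ppages; refcounts: pp0:3 pp1:3 pp2:1 pp3:1 pp4:1 pp5:1 pp6:1 pp7:1

Answer: 3 3 1 1 1 1 1 1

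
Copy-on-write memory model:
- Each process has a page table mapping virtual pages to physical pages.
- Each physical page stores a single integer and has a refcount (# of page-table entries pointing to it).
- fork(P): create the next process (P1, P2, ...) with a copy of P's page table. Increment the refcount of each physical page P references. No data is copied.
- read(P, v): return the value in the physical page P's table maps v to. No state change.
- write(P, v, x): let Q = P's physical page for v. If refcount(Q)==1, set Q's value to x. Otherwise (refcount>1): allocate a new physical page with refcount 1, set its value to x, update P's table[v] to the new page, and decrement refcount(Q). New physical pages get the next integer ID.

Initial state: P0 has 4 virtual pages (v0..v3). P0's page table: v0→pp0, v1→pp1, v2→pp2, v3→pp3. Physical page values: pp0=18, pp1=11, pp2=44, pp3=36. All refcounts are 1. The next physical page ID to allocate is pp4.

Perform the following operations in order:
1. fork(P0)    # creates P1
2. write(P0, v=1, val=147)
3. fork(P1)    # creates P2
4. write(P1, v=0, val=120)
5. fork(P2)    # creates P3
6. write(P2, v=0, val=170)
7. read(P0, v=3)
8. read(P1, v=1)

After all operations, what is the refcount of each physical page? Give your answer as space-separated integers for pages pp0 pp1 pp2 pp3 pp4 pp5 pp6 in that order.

Op 1: fork(P0) -> P1. 4 ppages; refcounts: pp0:2 pp1:2 pp2:2 pp3:2
Op 2: write(P0, v1, 147). refcount(pp1)=2>1 -> COPY to pp4. 5 ppages; refcounts: pp0:2 pp1:1 pp2:2 pp3:2 pp4:1
Op 3: fork(P1) -> P2. 5 ppages; refcounts: pp0:3 pp1:2 pp2:3 pp3:3 pp4:1
Op 4: write(P1, v0, 120). refcount(pp0)=3>1 -> COPY to pp5. 6 ppages; refcounts: pp0:2 pp1:2 pp2:3 pp3:3 pp4:1 pp5:1
Op 5: fork(P2) -> P3. 6 ppages; refcounts: pp0:3 pp1:3 pp2:4 pp3:4 pp4:1 pp5:1
Op 6: write(P2, v0, 170). refcount(pp0)=3>1 -> COPY to pp6. 7 ppages; refcounts: pp0:2 pp1:3 pp2:4 pp3:4 pp4:1 pp5:1 pp6:1
Op 7: read(P0, v3) -> 36. No state change.
Op 8: read(P1, v1) -> 11. No state change.

Answer: 2 3 4 4 1 1 1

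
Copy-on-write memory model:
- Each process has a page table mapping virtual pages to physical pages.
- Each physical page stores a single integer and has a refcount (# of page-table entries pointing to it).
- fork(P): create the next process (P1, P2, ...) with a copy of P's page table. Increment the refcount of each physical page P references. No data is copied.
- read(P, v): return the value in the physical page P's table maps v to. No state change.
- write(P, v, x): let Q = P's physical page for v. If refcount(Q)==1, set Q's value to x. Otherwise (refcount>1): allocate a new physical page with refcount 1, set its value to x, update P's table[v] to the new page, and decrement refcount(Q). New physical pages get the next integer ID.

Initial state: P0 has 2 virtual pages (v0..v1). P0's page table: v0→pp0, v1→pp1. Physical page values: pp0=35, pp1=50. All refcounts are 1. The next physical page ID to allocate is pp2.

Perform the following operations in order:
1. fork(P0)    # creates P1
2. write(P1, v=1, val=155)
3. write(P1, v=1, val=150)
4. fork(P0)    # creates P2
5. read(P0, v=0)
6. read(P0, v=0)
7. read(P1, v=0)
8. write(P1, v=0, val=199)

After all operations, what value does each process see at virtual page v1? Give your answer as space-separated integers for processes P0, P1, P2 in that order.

Answer: 50 150 50

Derivation:
Op 1: fork(P0) -> P1. 2 ppages; refcounts: pp0:2 pp1:2
Op 2: write(P1, v1, 155). refcount(pp1)=2>1 -> COPY to pp2. 3 ppages; refcounts: pp0:2 pp1:1 pp2:1
Op 3: write(P1, v1, 150). refcount(pp2)=1 -> write in place. 3 ppages; refcounts: pp0:2 pp1:1 pp2:1
Op 4: fork(P0) -> P2. 3 ppages; refcounts: pp0:3 pp1:2 pp2:1
Op 5: read(P0, v0) -> 35. No state change.
Op 6: read(P0, v0) -> 35. No state change.
Op 7: read(P1, v0) -> 35. No state change.
Op 8: write(P1, v0, 199). refcount(pp0)=3>1 -> COPY to pp3. 4 ppages; refcounts: pp0:2 pp1:2 pp2:1 pp3:1
P0: v1 -> pp1 = 50
P1: v1 -> pp2 = 150
P2: v1 -> pp1 = 50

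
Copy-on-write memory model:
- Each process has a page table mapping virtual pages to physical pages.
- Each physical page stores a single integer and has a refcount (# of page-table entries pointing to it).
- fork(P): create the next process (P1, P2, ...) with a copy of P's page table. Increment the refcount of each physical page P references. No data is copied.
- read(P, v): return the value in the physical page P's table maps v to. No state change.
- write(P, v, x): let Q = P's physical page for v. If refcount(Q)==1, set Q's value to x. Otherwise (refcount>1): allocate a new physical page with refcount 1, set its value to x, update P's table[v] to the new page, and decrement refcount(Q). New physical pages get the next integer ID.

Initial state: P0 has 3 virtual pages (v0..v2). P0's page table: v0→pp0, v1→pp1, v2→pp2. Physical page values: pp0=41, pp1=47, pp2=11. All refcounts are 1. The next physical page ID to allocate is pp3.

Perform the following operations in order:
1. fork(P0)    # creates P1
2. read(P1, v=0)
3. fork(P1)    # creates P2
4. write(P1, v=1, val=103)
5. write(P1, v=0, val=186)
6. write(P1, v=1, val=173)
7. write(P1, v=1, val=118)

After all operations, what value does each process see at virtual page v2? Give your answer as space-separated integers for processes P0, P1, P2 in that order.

Answer: 11 11 11

Derivation:
Op 1: fork(P0) -> P1. 3 ppages; refcounts: pp0:2 pp1:2 pp2:2
Op 2: read(P1, v0) -> 41. No state change.
Op 3: fork(P1) -> P2. 3 ppages; refcounts: pp0:3 pp1:3 pp2:3
Op 4: write(P1, v1, 103). refcount(pp1)=3>1 -> COPY to pp3. 4 ppages; refcounts: pp0:3 pp1:2 pp2:3 pp3:1
Op 5: write(P1, v0, 186). refcount(pp0)=3>1 -> COPY to pp4. 5 ppages; refcounts: pp0:2 pp1:2 pp2:3 pp3:1 pp4:1
Op 6: write(P1, v1, 173). refcount(pp3)=1 -> write in place. 5 ppages; refcounts: pp0:2 pp1:2 pp2:3 pp3:1 pp4:1
Op 7: write(P1, v1, 118). refcount(pp3)=1 -> write in place. 5 ppages; refcounts: pp0:2 pp1:2 pp2:3 pp3:1 pp4:1
P0: v2 -> pp2 = 11
P1: v2 -> pp2 = 11
P2: v2 -> pp2 = 11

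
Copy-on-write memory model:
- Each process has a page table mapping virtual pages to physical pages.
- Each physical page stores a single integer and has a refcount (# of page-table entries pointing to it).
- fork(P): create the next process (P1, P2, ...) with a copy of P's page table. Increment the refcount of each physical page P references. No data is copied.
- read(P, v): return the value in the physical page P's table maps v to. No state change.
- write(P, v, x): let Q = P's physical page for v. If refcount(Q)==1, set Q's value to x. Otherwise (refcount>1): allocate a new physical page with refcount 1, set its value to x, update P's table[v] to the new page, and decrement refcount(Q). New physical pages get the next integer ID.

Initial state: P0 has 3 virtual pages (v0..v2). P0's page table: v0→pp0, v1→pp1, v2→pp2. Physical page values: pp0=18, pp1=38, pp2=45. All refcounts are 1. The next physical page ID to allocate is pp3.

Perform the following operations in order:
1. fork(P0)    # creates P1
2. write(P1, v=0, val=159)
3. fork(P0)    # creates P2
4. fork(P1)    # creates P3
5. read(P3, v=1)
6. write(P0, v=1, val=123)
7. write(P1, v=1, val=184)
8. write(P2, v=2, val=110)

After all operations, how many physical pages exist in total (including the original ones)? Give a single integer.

Op 1: fork(P0) -> P1. 3 ppages; refcounts: pp0:2 pp1:2 pp2:2
Op 2: write(P1, v0, 159). refcount(pp0)=2>1 -> COPY to pp3. 4 ppages; refcounts: pp0:1 pp1:2 pp2:2 pp3:1
Op 3: fork(P0) -> P2. 4 ppages; refcounts: pp0:2 pp1:3 pp2:3 pp3:1
Op 4: fork(P1) -> P3. 4 ppages; refcounts: pp0:2 pp1:4 pp2:4 pp3:2
Op 5: read(P3, v1) -> 38. No state change.
Op 6: write(P0, v1, 123). refcount(pp1)=4>1 -> COPY to pp4. 5 ppages; refcounts: pp0:2 pp1:3 pp2:4 pp3:2 pp4:1
Op 7: write(P1, v1, 184). refcount(pp1)=3>1 -> COPY to pp5. 6 ppages; refcounts: pp0:2 pp1:2 pp2:4 pp3:2 pp4:1 pp5:1
Op 8: write(P2, v2, 110). refcount(pp2)=4>1 -> COPY to pp6. 7 ppages; refcounts: pp0:2 pp1:2 pp2:3 pp3:2 pp4:1 pp5:1 pp6:1

Answer: 7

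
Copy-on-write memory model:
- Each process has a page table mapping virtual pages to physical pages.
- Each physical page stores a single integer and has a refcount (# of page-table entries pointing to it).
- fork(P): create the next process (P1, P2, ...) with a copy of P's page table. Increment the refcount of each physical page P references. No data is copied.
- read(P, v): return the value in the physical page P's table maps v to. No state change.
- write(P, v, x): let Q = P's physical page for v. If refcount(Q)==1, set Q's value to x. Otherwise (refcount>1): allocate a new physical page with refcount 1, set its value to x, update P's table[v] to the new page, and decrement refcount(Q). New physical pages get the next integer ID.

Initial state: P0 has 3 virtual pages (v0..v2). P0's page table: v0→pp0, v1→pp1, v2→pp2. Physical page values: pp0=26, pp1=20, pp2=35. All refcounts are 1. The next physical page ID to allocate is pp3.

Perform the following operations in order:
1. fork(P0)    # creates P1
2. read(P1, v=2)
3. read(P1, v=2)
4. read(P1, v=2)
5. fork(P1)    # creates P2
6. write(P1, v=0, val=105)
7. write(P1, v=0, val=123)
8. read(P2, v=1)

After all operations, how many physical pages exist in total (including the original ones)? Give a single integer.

Op 1: fork(P0) -> P1. 3 ppages; refcounts: pp0:2 pp1:2 pp2:2
Op 2: read(P1, v2) -> 35. No state change.
Op 3: read(P1, v2) -> 35. No state change.
Op 4: read(P1, v2) -> 35. No state change.
Op 5: fork(P1) -> P2. 3 ppages; refcounts: pp0:3 pp1:3 pp2:3
Op 6: write(P1, v0, 105). refcount(pp0)=3>1 -> COPY to pp3. 4 ppages; refcounts: pp0:2 pp1:3 pp2:3 pp3:1
Op 7: write(P1, v0, 123). refcount(pp3)=1 -> write in place. 4 ppages; refcounts: pp0:2 pp1:3 pp2:3 pp3:1
Op 8: read(P2, v1) -> 20. No state change.

Answer: 4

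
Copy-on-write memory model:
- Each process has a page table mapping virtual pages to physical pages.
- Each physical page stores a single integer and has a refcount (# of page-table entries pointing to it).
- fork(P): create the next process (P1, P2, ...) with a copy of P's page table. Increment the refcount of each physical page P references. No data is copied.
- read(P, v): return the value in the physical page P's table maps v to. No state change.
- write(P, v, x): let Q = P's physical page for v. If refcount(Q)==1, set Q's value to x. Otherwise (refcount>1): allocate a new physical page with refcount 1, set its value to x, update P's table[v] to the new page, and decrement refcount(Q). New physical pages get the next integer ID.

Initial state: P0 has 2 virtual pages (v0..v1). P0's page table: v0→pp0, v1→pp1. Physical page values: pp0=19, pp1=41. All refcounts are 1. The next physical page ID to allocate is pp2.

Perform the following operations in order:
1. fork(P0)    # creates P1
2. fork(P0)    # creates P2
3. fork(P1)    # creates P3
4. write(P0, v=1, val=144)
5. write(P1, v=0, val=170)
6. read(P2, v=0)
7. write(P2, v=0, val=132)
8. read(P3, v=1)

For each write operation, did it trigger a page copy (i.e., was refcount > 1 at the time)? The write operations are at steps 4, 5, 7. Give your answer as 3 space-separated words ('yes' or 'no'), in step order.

Op 1: fork(P0) -> P1. 2 ppages; refcounts: pp0:2 pp1:2
Op 2: fork(P0) -> P2. 2 ppages; refcounts: pp0:3 pp1:3
Op 3: fork(P1) -> P3. 2 ppages; refcounts: pp0:4 pp1:4
Op 4: write(P0, v1, 144). refcount(pp1)=4>1 -> COPY to pp2. 3 ppages; refcounts: pp0:4 pp1:3 pp2:1
Op 5: write(P1, v0, 170). refcount(pp0)=4>1 -> COPY to pp3. 4 ppages; refcounts: pp0:3 pp1:3 pp2:1 pp3:1
Op 6: read(P2, v0) -> 19. No state change.
Op 7: write(P2, v0, 132). refcount(pp0)=3>1 -> COPY to pp4. 5 ppages; refcounts: pp0:2 pp1:3 pp2:1 pp3:1 pp4:1
Op 8: read(P3, v1) -> 41. No state change.

yes yes yes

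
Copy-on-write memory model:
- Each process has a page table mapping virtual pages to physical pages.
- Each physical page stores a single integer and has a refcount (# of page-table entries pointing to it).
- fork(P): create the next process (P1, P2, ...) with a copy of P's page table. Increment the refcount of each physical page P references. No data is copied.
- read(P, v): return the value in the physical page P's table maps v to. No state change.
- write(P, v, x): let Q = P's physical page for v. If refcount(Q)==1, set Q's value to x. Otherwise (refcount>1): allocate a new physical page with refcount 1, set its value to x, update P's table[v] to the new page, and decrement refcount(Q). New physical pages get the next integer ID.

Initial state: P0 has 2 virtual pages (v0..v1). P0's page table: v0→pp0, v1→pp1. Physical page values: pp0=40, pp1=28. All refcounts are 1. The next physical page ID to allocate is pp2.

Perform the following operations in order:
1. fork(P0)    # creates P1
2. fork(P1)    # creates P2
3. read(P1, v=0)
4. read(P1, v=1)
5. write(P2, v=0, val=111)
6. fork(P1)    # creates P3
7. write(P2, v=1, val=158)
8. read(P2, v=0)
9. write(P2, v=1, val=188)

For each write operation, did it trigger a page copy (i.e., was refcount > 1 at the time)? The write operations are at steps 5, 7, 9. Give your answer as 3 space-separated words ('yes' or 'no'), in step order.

Op 1: fork(P0) -> P1. 2 ppages; refcounts: pp0:2 pp1:2
Op 2: fork(P1) -> P2. 2 ppages; refcounts: pp0:3 pp1:3
Op 3: read(P1, v0) -> 40. No state change.
Op 4: read(P1, v1) -> 28. No state change.
Op 5: write(P2, v0, 111). refcount(pp0)=3>1 -> COPY to pp2. 3 ppages; refcounts: pp0:2 pp1:3 pp2:1
Op 6: fork(P1) -> P3. 3 ppages; refcounts: pp0:3 pp1:4 pp2:1
Op 7: write(P2, v1, 158). refcount(pp1)=4>1 -> COPY to pp3. 4 ppages; refcounts: pp0:3 pp1:3 pp2:1 pp3:1
Op 8: read(P2, v0) -> 111. No state change.
Op 9: write(P2, v1, 188). refcount(pp3)=1 -> write in place. 4 ppages; refcounts: pp0:3 pp1:3 pp2:1 pp3:1

yes yes no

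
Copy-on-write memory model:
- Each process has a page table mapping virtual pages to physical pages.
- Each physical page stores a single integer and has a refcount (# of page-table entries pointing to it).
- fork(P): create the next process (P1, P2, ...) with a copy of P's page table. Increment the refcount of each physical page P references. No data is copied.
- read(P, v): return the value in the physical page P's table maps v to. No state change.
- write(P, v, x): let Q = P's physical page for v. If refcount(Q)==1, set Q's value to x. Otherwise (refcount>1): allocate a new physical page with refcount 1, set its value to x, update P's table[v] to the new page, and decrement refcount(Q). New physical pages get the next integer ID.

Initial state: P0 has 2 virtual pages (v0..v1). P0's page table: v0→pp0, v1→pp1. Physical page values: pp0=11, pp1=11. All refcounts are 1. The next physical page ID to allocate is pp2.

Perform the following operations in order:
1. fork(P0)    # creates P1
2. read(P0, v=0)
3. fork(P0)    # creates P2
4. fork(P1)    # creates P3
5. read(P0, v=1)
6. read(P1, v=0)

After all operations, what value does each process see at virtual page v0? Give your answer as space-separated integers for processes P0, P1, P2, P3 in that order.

Answer: 11 11 11 11

Derivation:
Op 1: fork(P0) -> P1. 2 ppages; refcounts: pp0:2 pp1:2
Op 2: read(P0, v0) -> 11. No state change.
Op 3: fork(P0) -> P2. 2 ppages; refcounts: pp0:3 pp1:3
Op 4: fork(P1) -> P3. 2 ppages; refcounts: pp0:4 pp1:4
Op 5: read(P0, v1) -> 11. No state change.
Op 6: read(P1, v0) -> 11. No state change.
P0: v0 -> pp0 = 11
P1: v0 -> pp0 = 11
P2: v0 -> pp0 = 11
P3: v0 -> pp0 = 11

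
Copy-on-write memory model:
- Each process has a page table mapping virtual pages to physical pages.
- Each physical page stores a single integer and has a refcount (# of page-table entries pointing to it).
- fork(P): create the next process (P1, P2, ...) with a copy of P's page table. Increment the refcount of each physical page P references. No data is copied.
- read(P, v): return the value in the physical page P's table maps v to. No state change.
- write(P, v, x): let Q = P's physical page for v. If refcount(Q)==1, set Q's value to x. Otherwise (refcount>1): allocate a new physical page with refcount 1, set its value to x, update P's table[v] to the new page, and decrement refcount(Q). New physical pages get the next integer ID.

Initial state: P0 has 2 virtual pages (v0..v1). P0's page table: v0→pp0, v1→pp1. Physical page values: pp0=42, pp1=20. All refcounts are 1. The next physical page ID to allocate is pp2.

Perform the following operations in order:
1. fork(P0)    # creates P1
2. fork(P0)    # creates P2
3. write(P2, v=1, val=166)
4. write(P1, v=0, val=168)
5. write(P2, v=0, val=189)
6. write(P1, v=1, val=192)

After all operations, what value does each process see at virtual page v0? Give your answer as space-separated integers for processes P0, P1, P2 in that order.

Op 1: fork(P0) -> P1. 2 ppages; refcounts: pp0:2 pp1:2
Op 2: fork(P0) -> P2. 2 ppages; refcounts: pp0:3 pp1:3
Op 3: write(P2, v1, 166). refcount(pp1)=3>1 -> COPY to pp2. 3 ppages; refcounts: pp0:3 pp1:2 pp2:1
Op 4: write(P1, v0, 168). refcount(pp0)=3>1 -> COPY to pp3. 4 ppages; refcounts: pp0:2 pp1:2 pp2:1 pp3:1
Op 5: write(P2, v0, 189). refcount(pp0)=2>1 -> COPY to pp4. 5 ppages; refcounts: pp0:1 pp1:2 pp2:1 pp3:1 pp4:1
Op 6: write(P1, v1, 192). refcount(pp1)=2>1 -> COPY to pp5. 6 ppages; refcounts: pp0:1 pp1:1 pp2:1 pp3:1 pp4:1 pp5:1
P0: v0 -> pp0 = 42
P1: v0 -> pp3 = 168
P2: v0 -> pp4 = 189

Answer: 42 168 189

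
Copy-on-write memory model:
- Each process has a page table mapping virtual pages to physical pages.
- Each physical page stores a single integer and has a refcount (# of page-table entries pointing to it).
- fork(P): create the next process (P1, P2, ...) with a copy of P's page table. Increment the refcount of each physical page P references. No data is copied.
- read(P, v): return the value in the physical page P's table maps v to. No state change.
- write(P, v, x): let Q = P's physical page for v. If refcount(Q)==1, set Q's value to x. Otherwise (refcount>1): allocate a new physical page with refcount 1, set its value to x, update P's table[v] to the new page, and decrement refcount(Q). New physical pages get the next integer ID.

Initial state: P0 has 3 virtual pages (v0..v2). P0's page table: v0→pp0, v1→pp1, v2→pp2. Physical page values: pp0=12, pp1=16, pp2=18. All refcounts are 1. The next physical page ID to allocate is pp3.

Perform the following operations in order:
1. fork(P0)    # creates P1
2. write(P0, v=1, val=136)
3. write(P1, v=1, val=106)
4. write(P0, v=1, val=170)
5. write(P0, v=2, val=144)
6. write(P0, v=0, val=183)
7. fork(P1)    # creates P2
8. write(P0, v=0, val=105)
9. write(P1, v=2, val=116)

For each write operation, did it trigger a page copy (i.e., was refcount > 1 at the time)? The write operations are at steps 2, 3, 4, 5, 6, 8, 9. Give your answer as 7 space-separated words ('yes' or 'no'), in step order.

Op 1: fork(P0) -> P1. 3 ppages; refcounts: pp0:2 pp1:2 pp2:2
Op 2: write(P0, v1, 136). refcount(pp1)=2>1 -> COPY to pp3. 4 ppages; refcounts: pp0:2 pp1:1 pp2:2 pp3:1
Op 3: write(P1, v1, 106). refcount(pp1)=1 -> write in place. 4 ppages; refcounts: pp0:2 pp1:1 pp2:2 pp3:1
Op 4: write(P0, v1, 170). refcount(pp3)=1 -> write in place. 4 ppages; refcounts: pp0:2 pp1:1 pp2:2 pp3:1
Op 5: write(P0, v2, 144). refcount(pp2)=2>1 -> COPY to pp4. 5 ppages; refcounts: pp0:2 pp1:1 pp2:1 pp3:1 pp4:1
Op 6: write(P0, v0, 183). refcount(pp0)=2>1 -> COPY to pp5. 6 ppages; refcounts: pp0:1 pp1:1 pp2:1 pp3:1 pp4:1 pp5:1
Op 7: fork(P1) -> P2. 6 ppages; refcounts: pp0:2 pp1:2 pp2:2 pp3:1 pp4:1 pp5:1
Op 8: write(P0, v0, 105). refcount(pp5)=1 -> write in place. 6 ppages; refcounts: pp0:2 pp1:2 pp2:2 pp3:1 pp4:1 pp5:1
Op 9: write(P1, v2, 116). refcount(pp2)=2>1 -> COPY to pp6. 7 ppages; refcounts: pp0:2 pp1:2 pp2:1 pp3:1 pp4:1 pp5:1 pp6:1

yes no no yes yes no yes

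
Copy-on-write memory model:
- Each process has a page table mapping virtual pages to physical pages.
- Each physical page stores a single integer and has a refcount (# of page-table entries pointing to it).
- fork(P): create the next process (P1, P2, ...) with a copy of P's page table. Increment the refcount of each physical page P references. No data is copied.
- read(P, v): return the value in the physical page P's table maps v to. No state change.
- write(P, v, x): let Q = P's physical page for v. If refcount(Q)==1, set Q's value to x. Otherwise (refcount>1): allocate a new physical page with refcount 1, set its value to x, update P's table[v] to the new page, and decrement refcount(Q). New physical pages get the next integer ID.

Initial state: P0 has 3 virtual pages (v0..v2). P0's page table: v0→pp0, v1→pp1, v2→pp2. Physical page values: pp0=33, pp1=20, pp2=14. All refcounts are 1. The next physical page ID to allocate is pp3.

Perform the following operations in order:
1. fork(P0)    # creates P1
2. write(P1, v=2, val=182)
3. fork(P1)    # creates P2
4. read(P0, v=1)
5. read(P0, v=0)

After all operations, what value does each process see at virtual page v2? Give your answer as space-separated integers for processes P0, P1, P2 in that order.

Op 1: fork(P0) -> P1. 3 ppages; refcounts: pp0:2 pp1:2 pp2:2
Op 2: write(P1, v2, 182). refcount(pp2)=2>1 -> COPY to pp3. 4 ppages; refcounts: pp0:2 pp1:2 pp2:1 pp3:1
Op 3: fork(P1) -> P2. 4 ppages; refcounts: pp0:3 pp1:3 pp2:1 pp3:2
Op 4: read(P0, v1) -> 20. No state change.
Op 5: read(P0, v0) -> 33. No state change.
P0: v2 -> pp2 = 14
P1: v2 -> pp3 = 182
P2: v2 -> pp3 = 182

Answer: 14 182 182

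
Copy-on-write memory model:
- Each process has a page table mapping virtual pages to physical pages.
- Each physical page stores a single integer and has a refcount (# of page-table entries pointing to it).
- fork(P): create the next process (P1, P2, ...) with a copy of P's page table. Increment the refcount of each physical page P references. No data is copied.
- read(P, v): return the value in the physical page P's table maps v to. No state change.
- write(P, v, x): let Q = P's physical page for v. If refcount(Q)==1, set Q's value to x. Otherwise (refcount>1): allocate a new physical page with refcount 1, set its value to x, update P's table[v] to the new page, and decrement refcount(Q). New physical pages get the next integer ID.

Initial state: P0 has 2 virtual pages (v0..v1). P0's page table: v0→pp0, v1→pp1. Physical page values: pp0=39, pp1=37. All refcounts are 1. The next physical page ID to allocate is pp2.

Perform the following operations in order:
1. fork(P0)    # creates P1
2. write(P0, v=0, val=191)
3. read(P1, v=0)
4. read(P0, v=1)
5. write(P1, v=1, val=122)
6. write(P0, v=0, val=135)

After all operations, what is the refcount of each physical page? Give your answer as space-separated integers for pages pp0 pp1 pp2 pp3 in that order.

Answer: 1 1 1 1

Derivation:
Op 1: fork(P0) -> P1. 2 ppages; refcounts: pp0:2 pp1:2
Op 2: write(P0, v0, 191). refcount(pp0)=2>1 -> COPY to pp2. 3 ppages; refcounts: pp0:1 pp1:2 pp2:1
Op 3: read(P1, v0) -> 39. No state change.
Op 4: read(P0, v1) -> 37. No state change.
Op 5: write(P1, v1, 122). refcount(pp1)=2>1 -> COPY to pp3. 4 ppages; refcounts: pp0:1 pp1:1 pp2:1 pp3:1
Op 6: write(P0, v0, 135). refcount(pp2)=1 -> write in place. 4 ppages; refcounts: pp0:1 pp1:1 pp2:1 pp3:1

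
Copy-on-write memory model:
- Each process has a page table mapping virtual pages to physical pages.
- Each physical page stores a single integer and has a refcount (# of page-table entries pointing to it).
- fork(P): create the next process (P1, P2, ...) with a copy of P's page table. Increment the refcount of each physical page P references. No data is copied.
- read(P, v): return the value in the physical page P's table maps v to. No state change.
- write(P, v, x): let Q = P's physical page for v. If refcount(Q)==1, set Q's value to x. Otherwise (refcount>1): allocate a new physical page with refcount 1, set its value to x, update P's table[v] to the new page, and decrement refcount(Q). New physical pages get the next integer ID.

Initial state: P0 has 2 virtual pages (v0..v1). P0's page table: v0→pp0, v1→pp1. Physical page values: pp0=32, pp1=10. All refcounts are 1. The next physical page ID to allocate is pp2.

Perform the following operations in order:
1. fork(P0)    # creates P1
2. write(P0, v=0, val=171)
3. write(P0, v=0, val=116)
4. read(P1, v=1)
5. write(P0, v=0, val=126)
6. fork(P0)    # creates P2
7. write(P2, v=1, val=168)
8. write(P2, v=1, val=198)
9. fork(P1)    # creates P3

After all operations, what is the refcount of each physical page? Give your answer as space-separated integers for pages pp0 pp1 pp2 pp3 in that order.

Answer: 2 3 2 1

Derivation:
Op 1: fork(P0) -> P1. 2 ppages; refcounts: pp0:2 pp1:2
Op 2: write(P0, v0, 171). refcount(pp0)=2>1 -> COPY to pp2. 3 ppages; refcounts: pp0:1 pp1:2 pp2:1
Op 3: write(P0, v0, 116). refcount(pp2)=1 -> write in place. 3 ppages; refcounts: pp0:1 pp1:2 pp2:1
Op 4: read(P1, v1) -> 10. No state change.
Op 5: write(P0, v0, 126). refcount(pp2)=1 -> write in place. 3 ppages; refcounts: pp0:1 pp1:2 pp2:1
Op 6: fork(P0) -> P2. 3 ppages; refcounts: pp0:1 pp1:3 pp2:2
Op 7: write(P2, v1, 168). refcount(pp1)=3>1 -> COPY to pp3. 4 ppages; refcounts: pp0:1 pp1:2 pp2:2 pp3:1
Op 8: write(P2, v1, 198). refcount(pp3)=1 -> write in place. 4 ppages; refcounts: pp0:1 pp1:2 pp2:2 pp3:1
Op 9: fork(P1) -> P3. 4 ppages; refcounts: pp0:2 pp1:3 pp2:2 pp3:1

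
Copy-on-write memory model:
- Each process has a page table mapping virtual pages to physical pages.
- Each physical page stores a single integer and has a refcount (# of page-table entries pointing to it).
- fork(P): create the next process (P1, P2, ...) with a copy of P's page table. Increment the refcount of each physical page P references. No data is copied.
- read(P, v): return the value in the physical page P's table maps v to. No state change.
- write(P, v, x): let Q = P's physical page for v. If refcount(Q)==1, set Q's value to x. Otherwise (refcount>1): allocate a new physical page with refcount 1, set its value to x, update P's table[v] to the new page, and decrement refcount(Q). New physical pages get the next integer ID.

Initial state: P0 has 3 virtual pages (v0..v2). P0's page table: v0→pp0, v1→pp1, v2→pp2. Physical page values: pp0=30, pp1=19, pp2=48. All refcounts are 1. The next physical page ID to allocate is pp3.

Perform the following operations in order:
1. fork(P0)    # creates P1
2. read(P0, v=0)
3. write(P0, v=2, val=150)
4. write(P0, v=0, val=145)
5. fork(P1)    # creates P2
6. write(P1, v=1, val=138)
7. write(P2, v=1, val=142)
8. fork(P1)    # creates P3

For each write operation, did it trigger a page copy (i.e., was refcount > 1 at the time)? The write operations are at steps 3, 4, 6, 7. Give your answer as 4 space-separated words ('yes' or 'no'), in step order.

Op 1: fork(P0) -> P1. 3 ppages; refcounts: pp0:2 pp1:2 pp2:2
Op 2: read(P0, v0) -> 30. No state change.
Op 3: write(P0, v2, 150). refcount(pp2)=2>1 -> COPY to pp3. 4 ppages; refcounts: pp0:2 pp1:2 pp2:1 pp3:1
Op 4: write(P0, v0, 145). refcount(pp0)=2>1 -> COPY to pp4. 5 ppages; refcounts: pp0:1 pp1:2 pp2:1 pp3:1 pp4:1
Op 5: fork(P1) -> P2. 5 ppages; refcounts: pp0:2 pp1:3 pp2:2 pp3:1 pp4:1
Op 6: write(P1, v1, 138). refcount(pp1)=3>1 -> COPY to pp5. 6 ppages; refcounts: pp0:2 pp1:2 pp2:2 pp3:1 pp4:1 pp5:1
Op 7: write(P2, v1, 142). refcount(pp1)=2>1 -> COPY to pp6. 7 ppages; refcounts: pp0:2 pp1:1 pp2:2 pp3:1 pp4:1 pp5:1 pp6:1
Op 8: fork(P1) -> P3. 7 ppages; refcounts: pp0:3 pp1:1 pp2:3 pp3:1 pp4:1 pp5:2 pp6:1

yes yes yes yes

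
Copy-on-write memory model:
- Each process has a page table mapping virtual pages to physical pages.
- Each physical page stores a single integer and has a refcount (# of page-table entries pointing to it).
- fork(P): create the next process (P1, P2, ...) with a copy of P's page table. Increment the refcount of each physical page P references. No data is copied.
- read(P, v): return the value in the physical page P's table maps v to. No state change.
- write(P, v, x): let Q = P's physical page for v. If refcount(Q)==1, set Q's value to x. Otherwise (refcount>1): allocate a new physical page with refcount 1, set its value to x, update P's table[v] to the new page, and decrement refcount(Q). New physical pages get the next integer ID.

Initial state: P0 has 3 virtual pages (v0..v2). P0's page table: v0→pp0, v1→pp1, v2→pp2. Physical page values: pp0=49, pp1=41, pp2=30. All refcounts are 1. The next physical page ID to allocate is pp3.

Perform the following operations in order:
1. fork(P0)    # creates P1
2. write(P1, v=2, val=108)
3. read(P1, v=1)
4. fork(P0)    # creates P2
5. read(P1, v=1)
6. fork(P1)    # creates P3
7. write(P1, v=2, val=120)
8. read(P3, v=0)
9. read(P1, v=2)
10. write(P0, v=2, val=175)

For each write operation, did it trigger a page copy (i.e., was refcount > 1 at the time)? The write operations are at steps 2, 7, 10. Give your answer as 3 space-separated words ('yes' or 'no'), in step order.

Op 1: fork(P0) -> P1. 3 ppages; refcounts: pp0:2 pp1:2 pp2:2
Op 2: write(P1, v2, 108). refcount(pp2)=2>1 -> COPY to pp3. 4 ppages; refcounts: pp0:2 pp1:2 pp2:1 pp3:1
Op 3: read(P1, v1) -> 41. No state change.
Op 4: fork(P0) -> P2. 4 ppages; refcounts: pp0:3 pp1:3 pp2:2 pp3:1
Op 5: read(P1, v1) -> 41. No state change.
Op 6: fork(P1) -> P3. 4 ppages; refcounts: pp0:4 pp1:4 pp2:2 pp3:2
Op 7: write(P1, v2, 120). refcount(pp3)=2>1 -> COPY to pp4. 5 ppages; refcounts: pp0:4 pp1:4 pp2:2 pp3:1 pp4:1
Op 8: read(P3, v0) -> 49. No state change.
Op 9: read(P1, v2) -> 120. No state change.
Op 10: write(P0, v2, 175). refcount(pp2)=2>1 -> COPY to pp5. 6 ppages; refcounts: pp0:4 pp1:4 pp2:1 pp3:1 pp4:1 pp5:1

yes yes yes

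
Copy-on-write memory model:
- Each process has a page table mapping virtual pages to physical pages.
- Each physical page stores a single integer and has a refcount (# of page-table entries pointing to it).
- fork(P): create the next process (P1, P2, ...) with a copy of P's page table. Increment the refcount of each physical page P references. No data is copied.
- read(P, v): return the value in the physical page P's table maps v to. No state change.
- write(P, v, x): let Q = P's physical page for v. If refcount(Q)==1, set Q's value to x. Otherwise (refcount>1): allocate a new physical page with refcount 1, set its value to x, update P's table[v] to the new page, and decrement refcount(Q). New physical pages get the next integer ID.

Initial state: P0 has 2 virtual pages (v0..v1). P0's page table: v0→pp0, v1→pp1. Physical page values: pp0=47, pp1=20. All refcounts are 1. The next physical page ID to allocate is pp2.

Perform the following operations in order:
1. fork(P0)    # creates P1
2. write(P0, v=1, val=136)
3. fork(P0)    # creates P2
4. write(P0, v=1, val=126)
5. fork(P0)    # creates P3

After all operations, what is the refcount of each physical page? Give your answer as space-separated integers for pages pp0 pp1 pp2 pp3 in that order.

Op 1: fork(P0) -> P1. 2 ppages; refcounts: pp0:2 pp1:2
Op 2: write(P0, v1, 136). refcount(pp1)=2>1 -> COPY to pp2. 3 ppages; refcounts: pp0:2 pp1:1 pp2:1
Op 3: fork(P0) -> P2. 3 ppages; refcounts: pp0:3 pp1:1 pp2:2
Op 4: write(P0, v1, 126). refcount(pp2)=2>1 -> COPY to pp3. 4 ppages; refcounts: pp0:3 pp1:1 pp2:1 pp3:1
Op 5: fork(P0) -> P3. 4 ppages; refcounts: pp0:4 pp1:1 pp2:1 pp3:2

Answer: 4 1 1 2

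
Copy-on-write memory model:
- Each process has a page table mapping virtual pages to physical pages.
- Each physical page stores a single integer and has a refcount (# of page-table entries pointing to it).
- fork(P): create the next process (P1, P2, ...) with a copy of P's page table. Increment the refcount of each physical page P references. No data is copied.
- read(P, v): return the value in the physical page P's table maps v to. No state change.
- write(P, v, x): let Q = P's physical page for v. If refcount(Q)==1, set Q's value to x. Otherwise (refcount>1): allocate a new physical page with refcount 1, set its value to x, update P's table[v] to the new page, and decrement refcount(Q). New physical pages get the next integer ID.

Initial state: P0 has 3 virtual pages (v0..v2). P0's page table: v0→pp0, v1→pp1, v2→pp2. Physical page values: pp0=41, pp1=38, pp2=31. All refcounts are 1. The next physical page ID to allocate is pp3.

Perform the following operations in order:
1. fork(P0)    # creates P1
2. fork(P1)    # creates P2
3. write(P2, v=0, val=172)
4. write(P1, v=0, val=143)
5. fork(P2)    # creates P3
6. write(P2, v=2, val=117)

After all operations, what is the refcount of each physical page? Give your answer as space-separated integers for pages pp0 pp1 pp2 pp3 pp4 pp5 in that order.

Answer: 1 4 3 2 1 1

Derivation:
Op 1: fork(P0) -> P1. 3 ppages; refcounts: pp0:2 pp1:2 pp2:2
Op 2: fork(P1) -> P2. 3 ppages; refcounts: pp0:3 pp1:3 pp2:3
Op 3: write(P2, v0, 172). refcount(pp0)=3>1 -> COPY to pp3. 4 ppages; refcounts: pp0:2 pp1:3 pp2:3 pp3:1
Op 4: write(P1, v0, 143). refcount(pp0)=2>1 -> COPY to pp4. 5 ppages; refcounts: pp0:1 pp1:3 pp2:3 pp3:1 pp4:1
Op 5: fork(P2) -> P3. 5 ppages; refcounts: pp0:1 pp1:4 pp2:4 pp3:2 pp4:1
Op 6: write(P2, v2, 117). refcount(pp2)=4>1 -> COPY to pp5. 6 ppages; refcounts: pp0:1 pp1:4 pp2:3 pp3:2 pp4:1 pp5:1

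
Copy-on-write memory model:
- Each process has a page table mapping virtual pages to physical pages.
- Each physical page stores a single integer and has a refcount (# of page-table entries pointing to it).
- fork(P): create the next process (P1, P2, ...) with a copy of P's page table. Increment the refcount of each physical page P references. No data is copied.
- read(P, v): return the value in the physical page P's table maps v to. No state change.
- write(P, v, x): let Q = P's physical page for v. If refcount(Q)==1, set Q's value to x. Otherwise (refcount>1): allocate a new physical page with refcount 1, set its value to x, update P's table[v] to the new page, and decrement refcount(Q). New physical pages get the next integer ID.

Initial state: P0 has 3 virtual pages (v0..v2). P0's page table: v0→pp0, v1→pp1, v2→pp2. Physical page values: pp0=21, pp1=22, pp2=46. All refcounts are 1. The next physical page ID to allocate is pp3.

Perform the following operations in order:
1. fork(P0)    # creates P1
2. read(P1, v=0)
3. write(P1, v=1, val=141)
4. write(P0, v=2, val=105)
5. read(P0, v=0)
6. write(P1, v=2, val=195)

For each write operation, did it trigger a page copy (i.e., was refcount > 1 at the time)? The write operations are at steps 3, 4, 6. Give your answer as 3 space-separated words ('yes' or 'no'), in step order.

Op 1: fork(P0) -> P1. 3 ppages; refcounts: pp0:2 pp1:2 pp2:2
Op 2: read(P1, v0) -> 21. No state change.
Op 3: write(P1, v1, 141). refcount(pp1)=2>1 -> COPY to pp3. 4 ppages; refcounts: pp0:2 pp1:1 pp2:2 pp3:1
Op 4: write(P0, v2, 105). refcount(pp2)=2>1 -> COPY to pp4. 5 ppages; refcounts: pp0:2 pp1:1 pp2:1 pp3:1 pp4:1
Op 5: read(P0, v0) -> 21. No state change.
Op 6: write(P1, v2, 195). refcount(pp2)=1 -> write in place. 5 ppages; refcounts: pp0:2 pp1:1 pp2:1 pp3:1 pp4:1

yes yes no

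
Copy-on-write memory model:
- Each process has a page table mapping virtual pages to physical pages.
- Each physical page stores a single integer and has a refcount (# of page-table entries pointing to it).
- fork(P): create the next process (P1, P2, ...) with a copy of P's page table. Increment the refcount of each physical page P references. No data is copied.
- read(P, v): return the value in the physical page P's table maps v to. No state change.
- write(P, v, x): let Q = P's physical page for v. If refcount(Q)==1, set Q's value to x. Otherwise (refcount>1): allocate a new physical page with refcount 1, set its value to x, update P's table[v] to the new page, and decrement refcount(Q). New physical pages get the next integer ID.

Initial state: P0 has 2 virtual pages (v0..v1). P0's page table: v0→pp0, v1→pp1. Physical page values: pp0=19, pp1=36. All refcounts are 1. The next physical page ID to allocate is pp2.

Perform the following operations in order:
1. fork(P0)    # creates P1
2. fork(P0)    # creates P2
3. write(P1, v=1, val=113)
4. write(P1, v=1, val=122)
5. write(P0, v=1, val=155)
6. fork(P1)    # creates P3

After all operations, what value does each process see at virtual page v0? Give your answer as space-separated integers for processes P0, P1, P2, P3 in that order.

Answer: 19 19 19 19

Derivation:
Op 1: fork(P0) -> P1. 2 ppages; refcounts: pp0:2 pp1:2
Op 2: fork(P0) -> P2. 2 ppages; refcounts: pp0:3 pp1:3
Op 3: write(P1, v1, 113). refcount(pp1)=3>1 -> COPY to pp2. 3 ppages; refcounts: pp0:3 pp1:2 pp2:1
Op 4: write(P1, v1, 122). refcount(pp2)=1 -> write in place. 3 ppages; refcounts: pp0:3 pp1:2 pp2:1
Op 5: write(P0, v1, 155). refcount(pp1)=2>1 -> COPY to pp3. 4 ppages; refcounts: pp0:3 pp1:1 pp2:1 pp3:1
Op 6: fork(P1) -> P3. 4 ppages; refcounts: pp0:4 pp1:1 pp2:2 pp3:1
P0: v0 -> pp0 = 19
P1: v0 -> pp0 = 19
P2: v0 -> pp0 = 19
P3: v0 -> pp0 = 19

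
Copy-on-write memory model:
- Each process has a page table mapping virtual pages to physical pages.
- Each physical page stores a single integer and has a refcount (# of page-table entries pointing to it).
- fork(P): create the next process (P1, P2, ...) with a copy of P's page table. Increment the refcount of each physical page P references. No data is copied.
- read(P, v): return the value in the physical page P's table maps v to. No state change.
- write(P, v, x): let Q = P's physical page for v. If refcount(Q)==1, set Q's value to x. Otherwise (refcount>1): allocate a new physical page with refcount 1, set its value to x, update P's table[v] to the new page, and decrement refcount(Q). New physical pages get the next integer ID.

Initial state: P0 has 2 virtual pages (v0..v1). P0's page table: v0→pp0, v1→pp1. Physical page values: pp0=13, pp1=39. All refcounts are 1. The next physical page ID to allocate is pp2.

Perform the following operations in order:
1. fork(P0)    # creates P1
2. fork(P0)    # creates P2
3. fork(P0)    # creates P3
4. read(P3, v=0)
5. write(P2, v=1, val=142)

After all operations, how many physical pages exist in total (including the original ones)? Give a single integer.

Op 1: fork(P0) -> P1. 2 ppages; refcounts: pp0:2 pp1:2
Op 2: fork(P0) -> P2. 2 ppages; refcounts: pp0:3 pp1:3
Op 3: fork(P0) -> P3. 2 ppages; refcounts: pp0:4 pp1:4
Op 4: read(P3, v0) -> 13. No state change.
Op 5: write(P2, v1, 142). refcount(pp1)=4>1 -> COPY to pp2. 3 ppages; refcounts: pp0:4 pp1:3 pp2:1

Answer: 3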